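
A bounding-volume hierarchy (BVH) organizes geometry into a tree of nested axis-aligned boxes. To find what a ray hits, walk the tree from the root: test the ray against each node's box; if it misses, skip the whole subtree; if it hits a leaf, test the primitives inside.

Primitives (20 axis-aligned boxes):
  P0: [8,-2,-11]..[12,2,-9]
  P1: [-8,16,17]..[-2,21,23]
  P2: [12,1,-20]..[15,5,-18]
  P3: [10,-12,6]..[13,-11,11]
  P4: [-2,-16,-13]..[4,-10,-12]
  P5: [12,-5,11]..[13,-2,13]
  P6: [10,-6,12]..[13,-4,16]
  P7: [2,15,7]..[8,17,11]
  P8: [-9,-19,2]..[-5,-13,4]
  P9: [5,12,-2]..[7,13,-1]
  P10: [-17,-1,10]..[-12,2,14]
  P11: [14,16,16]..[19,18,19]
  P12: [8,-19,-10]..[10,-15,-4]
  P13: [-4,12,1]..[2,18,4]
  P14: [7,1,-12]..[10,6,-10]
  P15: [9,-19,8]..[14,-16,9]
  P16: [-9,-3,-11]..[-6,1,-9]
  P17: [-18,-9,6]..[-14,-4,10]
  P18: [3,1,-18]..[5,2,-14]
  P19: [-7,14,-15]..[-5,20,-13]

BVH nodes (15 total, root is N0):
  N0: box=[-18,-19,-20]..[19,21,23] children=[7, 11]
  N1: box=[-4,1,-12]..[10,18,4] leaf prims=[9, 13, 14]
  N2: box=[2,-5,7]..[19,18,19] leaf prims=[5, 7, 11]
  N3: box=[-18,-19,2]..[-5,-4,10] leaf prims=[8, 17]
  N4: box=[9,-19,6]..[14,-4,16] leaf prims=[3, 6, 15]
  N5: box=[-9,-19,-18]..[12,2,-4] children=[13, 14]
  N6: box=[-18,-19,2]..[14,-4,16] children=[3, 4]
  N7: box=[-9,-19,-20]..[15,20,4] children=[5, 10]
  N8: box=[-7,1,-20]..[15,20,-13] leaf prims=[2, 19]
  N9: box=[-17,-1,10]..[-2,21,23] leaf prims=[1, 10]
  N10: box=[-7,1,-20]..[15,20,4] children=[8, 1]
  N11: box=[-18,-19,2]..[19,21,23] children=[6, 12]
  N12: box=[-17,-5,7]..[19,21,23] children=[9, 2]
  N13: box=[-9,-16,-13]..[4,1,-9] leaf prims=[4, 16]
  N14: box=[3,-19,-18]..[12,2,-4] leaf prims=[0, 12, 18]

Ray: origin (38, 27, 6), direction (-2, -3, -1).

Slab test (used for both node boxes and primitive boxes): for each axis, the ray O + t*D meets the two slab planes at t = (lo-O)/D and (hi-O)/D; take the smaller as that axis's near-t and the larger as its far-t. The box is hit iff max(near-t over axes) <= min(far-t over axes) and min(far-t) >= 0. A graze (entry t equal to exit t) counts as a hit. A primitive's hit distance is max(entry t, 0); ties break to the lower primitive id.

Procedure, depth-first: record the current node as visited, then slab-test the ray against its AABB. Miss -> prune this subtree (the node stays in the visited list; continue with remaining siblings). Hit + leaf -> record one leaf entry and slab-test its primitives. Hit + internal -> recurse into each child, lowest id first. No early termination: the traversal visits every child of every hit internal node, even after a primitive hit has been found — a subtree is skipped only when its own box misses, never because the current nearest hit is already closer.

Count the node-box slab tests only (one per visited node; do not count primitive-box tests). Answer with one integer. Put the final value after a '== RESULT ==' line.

Walk:
N0 x:[19/2,28] y:[2,46/3] z:[-17,26] -> hit [19/2,46/3], descend [7, 11]
  N7 x:[23/2,47/2] y:[7/3,46/3] z:[2,26] -> hit [23/2,46/3], descend [5, 10]
    N5 x:[13,47/2] y:[25/3,46/3] z:[10,24] -> hit [13,46/3], descend [13, 14]
      N13 x:[17,47/2] y:[26/3,43/3] z:[15,19] -> miss, prune
      N14 x:[13,35/2] y:[25/3,46/3] z:[10,24] -> hit [13,46/3] leaf, test {P0(miss), P12@t=14, P18(miss)}
    N10 x:[23/2,45/2] y:[7/3,26/3] z:[2,26] -> miss, prune
  N11 x:[19/2,28] y:[2,46/3] z:[-17,4] -> miss, prune

Summary -> nodes [0, 7, 5, 13, 14, 10, 11]; box-tests=7; leaf-entries=1; first=P12

== RESULT ==
7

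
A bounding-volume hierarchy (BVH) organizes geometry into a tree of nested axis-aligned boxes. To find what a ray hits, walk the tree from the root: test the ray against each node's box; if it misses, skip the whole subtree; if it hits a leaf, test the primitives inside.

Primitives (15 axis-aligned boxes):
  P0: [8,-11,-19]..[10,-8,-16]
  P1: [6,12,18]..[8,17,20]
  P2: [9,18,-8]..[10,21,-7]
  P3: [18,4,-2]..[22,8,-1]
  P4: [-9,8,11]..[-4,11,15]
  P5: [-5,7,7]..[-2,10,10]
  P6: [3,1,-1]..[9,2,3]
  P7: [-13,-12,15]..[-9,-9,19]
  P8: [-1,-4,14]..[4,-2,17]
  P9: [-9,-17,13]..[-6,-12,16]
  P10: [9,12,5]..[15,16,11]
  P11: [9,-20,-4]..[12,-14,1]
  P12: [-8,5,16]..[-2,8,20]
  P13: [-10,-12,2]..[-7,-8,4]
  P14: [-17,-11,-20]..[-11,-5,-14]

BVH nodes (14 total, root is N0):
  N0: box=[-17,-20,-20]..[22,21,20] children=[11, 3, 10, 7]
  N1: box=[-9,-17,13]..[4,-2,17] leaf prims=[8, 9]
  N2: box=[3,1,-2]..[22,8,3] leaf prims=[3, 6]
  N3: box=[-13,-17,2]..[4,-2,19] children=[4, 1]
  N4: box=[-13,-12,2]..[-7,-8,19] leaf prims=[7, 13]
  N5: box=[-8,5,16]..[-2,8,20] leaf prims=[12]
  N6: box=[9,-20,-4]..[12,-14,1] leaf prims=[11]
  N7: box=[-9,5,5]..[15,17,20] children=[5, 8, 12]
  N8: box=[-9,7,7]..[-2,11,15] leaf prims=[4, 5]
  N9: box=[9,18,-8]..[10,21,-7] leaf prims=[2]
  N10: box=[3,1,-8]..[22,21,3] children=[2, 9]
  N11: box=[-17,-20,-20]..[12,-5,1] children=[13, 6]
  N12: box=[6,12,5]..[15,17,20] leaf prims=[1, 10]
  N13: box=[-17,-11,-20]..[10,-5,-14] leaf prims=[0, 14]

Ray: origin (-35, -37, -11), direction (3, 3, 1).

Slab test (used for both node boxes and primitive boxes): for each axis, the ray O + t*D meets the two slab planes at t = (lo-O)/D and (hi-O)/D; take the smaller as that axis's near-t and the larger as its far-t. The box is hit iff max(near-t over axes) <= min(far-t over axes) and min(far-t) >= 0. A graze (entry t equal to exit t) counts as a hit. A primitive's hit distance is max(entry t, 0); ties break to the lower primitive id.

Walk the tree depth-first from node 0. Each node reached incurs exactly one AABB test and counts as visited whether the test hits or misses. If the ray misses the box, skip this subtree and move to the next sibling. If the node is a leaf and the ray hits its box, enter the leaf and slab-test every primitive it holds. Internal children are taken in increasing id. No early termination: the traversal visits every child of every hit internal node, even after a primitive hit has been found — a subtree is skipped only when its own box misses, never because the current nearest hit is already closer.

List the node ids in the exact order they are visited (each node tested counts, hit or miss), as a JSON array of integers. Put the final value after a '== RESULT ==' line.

Traverse from the root:
N0 x:[6,19] y:[17/3,58/3] z:[-9,31] -> hit [6,19], descend [3, 7, 10, 11]
  N3 x:[22/3,13] y:[20/3,35/3] z:[13,30] -> miss, prune
  N7 x:[26/3,50/3] y:[14,18] z:[16,31] -> hit [16,50/3], descend [5, 8, 12]
    N5 x:[9,11] y:[14,15] z:[27,31] -> miss, prune
    N8 x:[26/3,11] y:[44/3,16] z:[18,26] -> miss, prune
    N12 x:[41/3,50/3] y:[49/3,18] z:[16,31] -> hit [49/3,50/3] leaf, test {P1(miss), P10@t=49/3}
  N10 x:[38/3,19] y:[38/3,58/3] z:[3,14] -> hit [38/3,14], descend [2, 9]
    N2 x:[38/3,19] y:[38/3,15] z:[9,14] -> hit [38/3,14] leaf, test {P3(miss), P6@t=38/3}
    N9 x:[44/3,15] y:[55/3,58/3] z:[3,4] -> miss, prune
  N11 x:[6,47/3] y:[17/3,32/3] z:[-9,12] -> hit [6,32/3], descend [6, 13]
    N6 x:[44/3,47/3] y:[17/3,23/3] z:[7,12] -> miss, prune
    N13 x:[6,15] y:[26/3,32/3] z:[-9,-3] -> miss, prune

Visited [0, 3, 7, 5, 8, 12, 10, 2, 9, 11, 6, 13]. Tests: 12 box, 2 leaf. Nearest: P6.

== RESULT ==
[0, 3, 7, 5, 8, 12, 10, 2, 9, 11, 6, 13]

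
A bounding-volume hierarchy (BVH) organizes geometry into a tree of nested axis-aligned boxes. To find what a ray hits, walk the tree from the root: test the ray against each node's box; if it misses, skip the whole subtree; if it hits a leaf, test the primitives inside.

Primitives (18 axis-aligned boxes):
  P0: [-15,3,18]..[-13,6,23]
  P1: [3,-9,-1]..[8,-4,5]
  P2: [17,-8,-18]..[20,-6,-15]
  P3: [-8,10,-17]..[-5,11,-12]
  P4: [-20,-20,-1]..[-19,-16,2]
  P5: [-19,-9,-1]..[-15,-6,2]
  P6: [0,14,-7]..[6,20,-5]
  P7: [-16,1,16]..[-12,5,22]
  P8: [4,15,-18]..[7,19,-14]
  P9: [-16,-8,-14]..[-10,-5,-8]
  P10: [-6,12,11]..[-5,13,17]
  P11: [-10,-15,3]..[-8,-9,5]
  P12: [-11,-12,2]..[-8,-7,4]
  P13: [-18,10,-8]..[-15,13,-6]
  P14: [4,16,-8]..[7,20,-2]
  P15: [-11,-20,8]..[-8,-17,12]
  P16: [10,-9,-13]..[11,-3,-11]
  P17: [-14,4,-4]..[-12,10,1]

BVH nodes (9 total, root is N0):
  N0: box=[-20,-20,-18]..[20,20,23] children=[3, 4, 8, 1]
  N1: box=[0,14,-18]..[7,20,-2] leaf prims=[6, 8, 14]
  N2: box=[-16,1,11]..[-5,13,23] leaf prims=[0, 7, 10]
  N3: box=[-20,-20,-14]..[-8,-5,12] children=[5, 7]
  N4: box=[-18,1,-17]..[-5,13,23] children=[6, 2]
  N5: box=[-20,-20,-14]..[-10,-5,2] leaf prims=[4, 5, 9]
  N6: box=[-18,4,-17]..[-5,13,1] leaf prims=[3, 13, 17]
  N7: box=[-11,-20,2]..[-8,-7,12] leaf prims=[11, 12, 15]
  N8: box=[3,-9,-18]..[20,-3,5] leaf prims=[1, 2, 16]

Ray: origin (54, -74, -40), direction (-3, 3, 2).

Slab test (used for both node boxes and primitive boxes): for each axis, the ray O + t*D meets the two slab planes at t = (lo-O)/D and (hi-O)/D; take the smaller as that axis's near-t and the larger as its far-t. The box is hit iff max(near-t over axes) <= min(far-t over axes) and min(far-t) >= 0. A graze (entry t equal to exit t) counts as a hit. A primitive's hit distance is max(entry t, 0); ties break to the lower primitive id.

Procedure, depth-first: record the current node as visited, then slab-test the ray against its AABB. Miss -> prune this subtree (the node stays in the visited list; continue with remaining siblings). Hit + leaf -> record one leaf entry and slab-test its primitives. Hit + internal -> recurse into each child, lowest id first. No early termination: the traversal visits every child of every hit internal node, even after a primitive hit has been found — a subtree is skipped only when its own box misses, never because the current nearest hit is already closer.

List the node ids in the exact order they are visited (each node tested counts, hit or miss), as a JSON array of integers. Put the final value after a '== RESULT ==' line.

Traverse from the root:
N0 x:[34/3,74/3] y:[18,94/3] z:[11,63/2] -> hit [18,74/3], descend [1, 3, 4, 8]
  N1 x:[47/3,18] y:[88/3,94/3] z:[11,19] -> miss, prune
  N3 x:[62/3,74/3] y:[18,23] z:[13,26] -> hit [62/3,23], descend [5, 7]
    N5 x:[64/3,74/3] y:[18,23] z:[13,21] -> miss, prune
    N7 x:[62/3,65/3] y:[18,67/3] z:[21,26] -> hit [21,65/3] leaf, test {P11(miss), P12@t=21, P15(miss)}
  N4 x:[59/3,24] y:[25,29] z:[23/2,63/2] -> miss, prune
  N8 x:[34/3,17] y:[65/3,71/3] z:[11,45/2] -> miss, prune

7 AABB tests over nodes [0, 1, 3, 5, 7, 4, 8]; 1 leaf entered; closest P12.

== RESULT ==
[0, 1, 3, 5, 7, 4, 8]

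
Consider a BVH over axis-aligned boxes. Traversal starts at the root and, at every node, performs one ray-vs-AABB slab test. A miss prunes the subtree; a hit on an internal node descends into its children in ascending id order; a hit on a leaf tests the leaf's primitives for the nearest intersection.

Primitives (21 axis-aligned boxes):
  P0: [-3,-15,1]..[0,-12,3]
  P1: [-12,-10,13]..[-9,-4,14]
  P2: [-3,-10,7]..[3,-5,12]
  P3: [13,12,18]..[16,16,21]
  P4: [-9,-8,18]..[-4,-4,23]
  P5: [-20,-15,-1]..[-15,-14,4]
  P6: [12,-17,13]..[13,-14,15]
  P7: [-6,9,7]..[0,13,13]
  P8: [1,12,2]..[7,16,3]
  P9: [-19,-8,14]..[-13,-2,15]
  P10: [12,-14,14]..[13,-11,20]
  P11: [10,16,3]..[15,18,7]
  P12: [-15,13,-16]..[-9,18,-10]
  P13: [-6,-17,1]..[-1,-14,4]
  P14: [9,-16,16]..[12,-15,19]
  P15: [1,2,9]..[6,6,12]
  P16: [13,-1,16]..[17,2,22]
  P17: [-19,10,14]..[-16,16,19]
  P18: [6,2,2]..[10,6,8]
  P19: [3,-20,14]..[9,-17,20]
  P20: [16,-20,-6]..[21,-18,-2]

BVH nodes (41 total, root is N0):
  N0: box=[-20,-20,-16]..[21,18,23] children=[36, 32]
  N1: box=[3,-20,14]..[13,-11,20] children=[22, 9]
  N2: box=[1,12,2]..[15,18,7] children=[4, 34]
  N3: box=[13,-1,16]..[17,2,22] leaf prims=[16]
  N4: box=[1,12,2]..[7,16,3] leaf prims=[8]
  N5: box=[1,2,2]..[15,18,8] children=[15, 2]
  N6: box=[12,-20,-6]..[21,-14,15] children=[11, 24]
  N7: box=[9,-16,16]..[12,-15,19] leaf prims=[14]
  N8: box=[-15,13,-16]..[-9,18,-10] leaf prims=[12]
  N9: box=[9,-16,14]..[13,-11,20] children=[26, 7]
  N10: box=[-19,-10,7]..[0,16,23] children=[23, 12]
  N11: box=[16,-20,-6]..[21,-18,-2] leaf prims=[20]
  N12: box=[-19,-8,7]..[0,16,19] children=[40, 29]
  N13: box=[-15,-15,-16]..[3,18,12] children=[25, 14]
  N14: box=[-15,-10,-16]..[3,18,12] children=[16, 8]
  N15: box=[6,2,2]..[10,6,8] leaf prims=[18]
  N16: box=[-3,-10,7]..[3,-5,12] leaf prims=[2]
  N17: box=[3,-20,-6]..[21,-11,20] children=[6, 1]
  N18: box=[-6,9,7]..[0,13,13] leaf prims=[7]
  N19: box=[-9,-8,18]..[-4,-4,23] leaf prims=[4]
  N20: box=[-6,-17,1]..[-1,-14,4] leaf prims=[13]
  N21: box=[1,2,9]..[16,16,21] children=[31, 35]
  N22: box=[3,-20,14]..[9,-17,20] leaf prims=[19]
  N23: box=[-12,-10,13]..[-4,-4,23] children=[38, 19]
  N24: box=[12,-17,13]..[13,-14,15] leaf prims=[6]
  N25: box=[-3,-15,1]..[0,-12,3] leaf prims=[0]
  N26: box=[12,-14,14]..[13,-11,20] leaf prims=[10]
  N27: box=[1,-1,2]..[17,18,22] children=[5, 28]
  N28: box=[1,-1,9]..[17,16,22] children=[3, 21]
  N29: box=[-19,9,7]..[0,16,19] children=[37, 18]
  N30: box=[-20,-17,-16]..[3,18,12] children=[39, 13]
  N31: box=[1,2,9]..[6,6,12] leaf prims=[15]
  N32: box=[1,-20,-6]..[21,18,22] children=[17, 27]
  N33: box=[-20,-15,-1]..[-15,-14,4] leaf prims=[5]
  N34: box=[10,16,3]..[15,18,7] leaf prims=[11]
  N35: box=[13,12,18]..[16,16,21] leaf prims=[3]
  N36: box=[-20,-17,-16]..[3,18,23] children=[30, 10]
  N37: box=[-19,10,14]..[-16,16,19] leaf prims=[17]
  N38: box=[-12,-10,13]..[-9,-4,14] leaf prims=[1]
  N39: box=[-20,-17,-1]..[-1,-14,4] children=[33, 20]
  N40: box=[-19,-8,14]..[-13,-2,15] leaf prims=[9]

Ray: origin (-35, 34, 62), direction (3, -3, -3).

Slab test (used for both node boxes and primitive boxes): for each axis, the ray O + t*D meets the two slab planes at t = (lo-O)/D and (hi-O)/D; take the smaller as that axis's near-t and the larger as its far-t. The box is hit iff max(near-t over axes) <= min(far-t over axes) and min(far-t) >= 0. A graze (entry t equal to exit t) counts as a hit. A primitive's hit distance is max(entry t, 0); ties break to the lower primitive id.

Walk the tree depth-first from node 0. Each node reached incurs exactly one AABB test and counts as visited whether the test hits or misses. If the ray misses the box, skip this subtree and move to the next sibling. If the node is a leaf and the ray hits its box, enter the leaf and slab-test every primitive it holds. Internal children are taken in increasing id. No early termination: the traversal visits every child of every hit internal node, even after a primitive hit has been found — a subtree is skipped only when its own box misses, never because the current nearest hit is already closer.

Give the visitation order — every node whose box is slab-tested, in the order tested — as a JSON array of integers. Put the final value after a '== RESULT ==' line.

Traverse from the root:
N0 x:[5,56/3] y:[16/3,18] z:[13,26] -> hit [13,18], descend [32, 36]
  N32 x:[12,56/3] y:[16/3,18] z:[40/3,68/3] -> hit [40/3,18], descend [17, 27]
    N17 x:[38/3,56/3] y:[15,18] z:[14,68/3] -> hit [15,18], descend [1, 6]
      N1 x:[38/3,16] y:[15,18] z:[14,16] -> hit [15,16], descend [9, 22]
        N9 x:[44/3,16] y:[15,50/3] z:[14,16] -> hit [15,16], descend [7, 26]
          N7 x:[44/3,47/3] y:[49/3,50/3] z:[43/3,46/3] -> miss, prune
          N26 x:[47/3,16] y:[15,16] z:[14,16] -> hit [47/3,16] leaf, test {P10@t=47/3}
        N22 x:[38/3,44/3] y:[17,18] z:[14,16] -> miss, prune
      N6 x:[47/3,56/3] y:[16,18] z:[47/3,68/3] -> hit [16,18], descend [11, 24]
        N11 x:[17,56/3] y:[52/3,18] z:[64/3,68/3] -> miss, prune
        N24 x:[47/3,16] y:[16,17] z:[47/3,49/3] -> hit [16,16] leaf, test {P6@t=16}
    N27 x:[12,52/3] y:[16/3,35/3] z:[40/3,20] -> miss, prune
  N36 x:[5,38/3] y:[16/3,17] z:[13,26] -> miss, prune

Summary -> nodes [0, 32, 17, 1, 9, 7, 26, 22, 6, 11, 24, 27, 36]; box-tests=13; leaf-entries=2; first=P10

== RESULT ==
[0, 32, 17, 1, 9, 7, 26, 22, 6, 11, 24, 27, 36]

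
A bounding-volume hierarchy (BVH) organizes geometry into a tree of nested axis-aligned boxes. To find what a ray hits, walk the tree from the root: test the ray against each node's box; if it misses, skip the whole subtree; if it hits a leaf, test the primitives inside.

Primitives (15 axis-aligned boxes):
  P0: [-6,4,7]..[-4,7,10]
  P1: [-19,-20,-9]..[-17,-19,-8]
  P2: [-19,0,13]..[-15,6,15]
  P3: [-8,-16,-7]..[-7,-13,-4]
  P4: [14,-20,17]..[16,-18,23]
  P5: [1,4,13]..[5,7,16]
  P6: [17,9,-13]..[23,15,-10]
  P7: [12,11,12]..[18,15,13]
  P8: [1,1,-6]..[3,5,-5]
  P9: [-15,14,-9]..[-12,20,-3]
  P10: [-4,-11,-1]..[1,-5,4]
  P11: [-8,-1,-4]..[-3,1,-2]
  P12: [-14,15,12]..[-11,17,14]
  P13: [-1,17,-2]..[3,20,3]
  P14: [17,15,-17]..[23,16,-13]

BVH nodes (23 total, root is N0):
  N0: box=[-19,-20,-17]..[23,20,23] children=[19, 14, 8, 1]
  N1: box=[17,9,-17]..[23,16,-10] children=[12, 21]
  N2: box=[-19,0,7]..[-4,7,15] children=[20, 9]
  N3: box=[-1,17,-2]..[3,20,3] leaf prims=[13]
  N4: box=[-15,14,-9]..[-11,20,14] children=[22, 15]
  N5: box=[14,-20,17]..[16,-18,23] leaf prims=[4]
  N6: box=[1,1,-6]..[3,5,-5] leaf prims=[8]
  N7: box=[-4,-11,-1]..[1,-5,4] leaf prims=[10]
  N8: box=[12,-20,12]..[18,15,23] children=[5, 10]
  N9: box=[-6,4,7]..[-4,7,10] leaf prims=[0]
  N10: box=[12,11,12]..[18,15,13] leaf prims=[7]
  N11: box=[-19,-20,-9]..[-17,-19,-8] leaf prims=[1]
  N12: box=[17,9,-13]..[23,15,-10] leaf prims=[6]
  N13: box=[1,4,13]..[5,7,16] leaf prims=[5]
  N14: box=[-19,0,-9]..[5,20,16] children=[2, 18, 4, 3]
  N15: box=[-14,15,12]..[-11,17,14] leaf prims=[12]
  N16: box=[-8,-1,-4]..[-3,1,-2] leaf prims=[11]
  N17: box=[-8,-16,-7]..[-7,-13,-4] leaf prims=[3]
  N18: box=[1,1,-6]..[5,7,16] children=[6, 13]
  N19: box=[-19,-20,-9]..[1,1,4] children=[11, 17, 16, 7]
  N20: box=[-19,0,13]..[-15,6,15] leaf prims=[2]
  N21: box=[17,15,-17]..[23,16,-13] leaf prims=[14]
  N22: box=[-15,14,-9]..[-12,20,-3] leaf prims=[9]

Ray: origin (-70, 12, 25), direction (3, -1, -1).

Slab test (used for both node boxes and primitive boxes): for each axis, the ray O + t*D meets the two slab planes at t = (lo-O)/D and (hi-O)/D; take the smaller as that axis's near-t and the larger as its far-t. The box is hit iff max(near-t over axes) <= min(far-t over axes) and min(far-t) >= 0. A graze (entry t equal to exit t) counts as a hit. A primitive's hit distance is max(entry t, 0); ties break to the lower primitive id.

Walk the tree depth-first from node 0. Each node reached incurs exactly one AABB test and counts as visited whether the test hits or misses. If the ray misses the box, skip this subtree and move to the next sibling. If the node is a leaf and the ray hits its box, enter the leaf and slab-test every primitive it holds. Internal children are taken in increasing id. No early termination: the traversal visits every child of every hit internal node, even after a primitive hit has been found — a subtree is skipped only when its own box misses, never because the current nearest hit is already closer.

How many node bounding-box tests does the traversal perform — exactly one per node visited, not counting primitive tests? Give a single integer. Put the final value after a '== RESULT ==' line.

Traverse from the root:
N0 x:[17,31] y:[-8,32] z:[2,42] -> hit [17,31], descend [1, 8, 14, 19]
  N1 x:[29,31] y:[-4,3] z:[35,42] -> miss, prune
  N8 x:[82/3,88/3] y:[-3,32] z:[2,13] -> miss, prune
  N14 x:[17,25] y:[-8,12] z:[9,34] -> miss, prune
  N19 x:[17,71/3] y:[11,32] z:[21,34] -> hit [21,71/3], descend [7, 11, 16, 17]
    N7 x:[22,71/3] y:[17,23] z:[21,26] -> hit [22,23] leaf, test {P10@t=22}
    N11 x:[17,53/3] y:[31,32] z:[33,34] -> miss, prune
    N16 x:[62/3,67/3] y:[11,13] z:[27,29] -> miss, prune
    N17 x:[62/3,21] y:[25,28] z:[29,32] -> miss, prune

Summary -> nodes [0, 1, 8, 14, 19, 7, 11, 16, 17]; box-tests=9; leaf-entries=1; first=P10

== RESULT ==
9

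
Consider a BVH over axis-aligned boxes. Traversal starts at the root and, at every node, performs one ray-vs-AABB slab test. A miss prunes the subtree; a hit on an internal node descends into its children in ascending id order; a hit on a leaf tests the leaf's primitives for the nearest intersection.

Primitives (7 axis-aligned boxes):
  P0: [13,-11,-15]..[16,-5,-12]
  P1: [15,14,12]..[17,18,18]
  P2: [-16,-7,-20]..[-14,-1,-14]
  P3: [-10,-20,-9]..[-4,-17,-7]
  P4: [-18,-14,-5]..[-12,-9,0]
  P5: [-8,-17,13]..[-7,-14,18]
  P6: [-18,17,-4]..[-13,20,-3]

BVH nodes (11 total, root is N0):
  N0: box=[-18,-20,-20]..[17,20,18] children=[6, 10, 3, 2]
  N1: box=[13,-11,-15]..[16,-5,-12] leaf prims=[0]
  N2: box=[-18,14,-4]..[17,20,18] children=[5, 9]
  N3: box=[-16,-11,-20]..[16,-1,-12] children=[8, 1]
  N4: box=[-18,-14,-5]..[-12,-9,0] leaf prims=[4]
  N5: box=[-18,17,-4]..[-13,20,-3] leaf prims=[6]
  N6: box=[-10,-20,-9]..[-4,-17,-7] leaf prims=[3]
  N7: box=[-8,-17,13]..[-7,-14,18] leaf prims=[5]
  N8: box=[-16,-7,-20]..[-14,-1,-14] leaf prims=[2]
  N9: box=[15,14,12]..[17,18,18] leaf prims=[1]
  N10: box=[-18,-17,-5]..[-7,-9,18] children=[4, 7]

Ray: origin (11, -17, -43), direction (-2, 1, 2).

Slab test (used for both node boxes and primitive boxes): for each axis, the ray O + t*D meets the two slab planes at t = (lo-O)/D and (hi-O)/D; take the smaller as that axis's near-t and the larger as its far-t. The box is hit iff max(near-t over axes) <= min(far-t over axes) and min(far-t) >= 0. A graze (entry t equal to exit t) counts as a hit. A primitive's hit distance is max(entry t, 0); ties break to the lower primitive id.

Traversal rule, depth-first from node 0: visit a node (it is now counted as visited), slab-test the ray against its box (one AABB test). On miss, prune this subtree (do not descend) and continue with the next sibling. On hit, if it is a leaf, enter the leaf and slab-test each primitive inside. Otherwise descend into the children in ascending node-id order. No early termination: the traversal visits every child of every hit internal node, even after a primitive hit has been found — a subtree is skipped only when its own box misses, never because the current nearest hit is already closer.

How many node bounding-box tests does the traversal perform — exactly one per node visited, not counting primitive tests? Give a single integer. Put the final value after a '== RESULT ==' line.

Traverse from the root:
N0 x:[-3,29/2] y:[-3,37] z:[23/2,61/2] -> hit [23/2,29/2], descend [2, 3, 6, 10]
  N2 x:[-3,29/2] y:[31,37] z:[39/2,61/2] -> miss, prune
  N3 x:[-5/2,27/2] y:[6,16] z:[23/2,31/2] -> hit [23/2,27/2], descend [1, 8]
    N1 x:[-5/2,-1] y:[6,12] z:[14,31/2] -> miss, prune
    N8 x:[25/2,27/2] y:[10,16] z:[23/2,29/2] -> hit [25/2,27/2] leaf, test {P2@t=25/2}
  N6 x:[15/2,21/2] y:[-3,0] z:[17,18] -> miss, prune
  N10 x:[9,29/2] y:[0,8] z:[19,61/2] -> miss, prune

7 AABB tests over nodes [0, 2, 3, 1, 8, 6, 10]; 1 leaf entered; closest P2.

== RESULT ==
7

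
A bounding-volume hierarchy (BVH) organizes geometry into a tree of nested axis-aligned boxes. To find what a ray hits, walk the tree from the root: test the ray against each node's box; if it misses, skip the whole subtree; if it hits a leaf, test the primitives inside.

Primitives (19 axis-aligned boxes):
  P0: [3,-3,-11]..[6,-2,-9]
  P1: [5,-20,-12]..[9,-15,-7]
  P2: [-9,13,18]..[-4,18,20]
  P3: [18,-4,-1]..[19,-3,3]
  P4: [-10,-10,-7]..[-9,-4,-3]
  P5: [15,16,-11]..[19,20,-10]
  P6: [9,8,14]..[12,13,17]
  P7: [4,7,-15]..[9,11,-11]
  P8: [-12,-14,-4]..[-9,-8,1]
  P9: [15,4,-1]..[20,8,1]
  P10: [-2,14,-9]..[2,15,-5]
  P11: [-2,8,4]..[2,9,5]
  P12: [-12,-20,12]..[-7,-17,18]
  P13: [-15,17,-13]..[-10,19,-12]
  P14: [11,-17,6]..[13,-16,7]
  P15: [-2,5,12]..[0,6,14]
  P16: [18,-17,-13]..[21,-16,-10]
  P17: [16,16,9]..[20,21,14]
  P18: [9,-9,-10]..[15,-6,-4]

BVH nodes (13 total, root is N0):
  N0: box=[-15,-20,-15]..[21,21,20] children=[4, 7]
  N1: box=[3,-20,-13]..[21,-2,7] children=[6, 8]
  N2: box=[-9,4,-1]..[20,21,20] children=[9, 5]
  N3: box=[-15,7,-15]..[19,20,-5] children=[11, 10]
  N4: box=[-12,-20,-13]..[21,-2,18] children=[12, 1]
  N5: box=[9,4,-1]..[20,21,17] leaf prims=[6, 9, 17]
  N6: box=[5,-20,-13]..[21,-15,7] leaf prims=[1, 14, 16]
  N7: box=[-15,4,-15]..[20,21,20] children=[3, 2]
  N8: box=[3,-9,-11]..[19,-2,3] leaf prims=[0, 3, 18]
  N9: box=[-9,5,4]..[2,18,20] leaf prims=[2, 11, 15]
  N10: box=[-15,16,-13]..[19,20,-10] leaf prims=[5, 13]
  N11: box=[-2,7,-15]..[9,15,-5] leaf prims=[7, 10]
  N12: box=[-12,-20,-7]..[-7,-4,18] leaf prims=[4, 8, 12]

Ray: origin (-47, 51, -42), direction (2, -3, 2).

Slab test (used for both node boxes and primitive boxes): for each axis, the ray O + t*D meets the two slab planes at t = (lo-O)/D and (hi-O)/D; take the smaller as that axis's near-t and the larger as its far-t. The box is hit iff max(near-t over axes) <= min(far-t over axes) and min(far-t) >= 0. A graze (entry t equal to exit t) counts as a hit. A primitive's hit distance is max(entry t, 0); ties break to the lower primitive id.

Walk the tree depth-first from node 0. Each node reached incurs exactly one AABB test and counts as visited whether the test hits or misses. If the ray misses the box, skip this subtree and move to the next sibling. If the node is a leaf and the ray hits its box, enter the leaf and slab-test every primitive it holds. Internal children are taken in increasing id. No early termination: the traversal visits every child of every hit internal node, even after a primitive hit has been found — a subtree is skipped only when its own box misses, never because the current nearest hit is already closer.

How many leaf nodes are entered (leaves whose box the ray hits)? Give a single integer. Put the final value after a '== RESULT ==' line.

Traverse from the root:
N0 x:[16,34] y:[10,71/3] z:[27/2,31] -> hit [16,71/3], descend [4, 7]
  N4 x:[35/2,34] y:[53/3,71/3] z:[29/2,30] -> hit [53/3,71/3], descend [1, 12]
    N1 x:[25,34] y:[53/3,71/3] z:[29/2,49/2] -> miss, prune
    N12 x:[35/2,20] y:[55/3,71/3] z:[35/2,30] -> hit [55/3,20] leaf, test {P4@t=37/2, P8(miss), P12(miss)}
  N7 x:[16,67/2] y:[10,47/3] z:[27/2,31] -> miss, prune

Summary -> nodes [0, 4, 1, 12, 7]; box-tests=5; leaf-entries=1; first=P4

== RESULT ==
1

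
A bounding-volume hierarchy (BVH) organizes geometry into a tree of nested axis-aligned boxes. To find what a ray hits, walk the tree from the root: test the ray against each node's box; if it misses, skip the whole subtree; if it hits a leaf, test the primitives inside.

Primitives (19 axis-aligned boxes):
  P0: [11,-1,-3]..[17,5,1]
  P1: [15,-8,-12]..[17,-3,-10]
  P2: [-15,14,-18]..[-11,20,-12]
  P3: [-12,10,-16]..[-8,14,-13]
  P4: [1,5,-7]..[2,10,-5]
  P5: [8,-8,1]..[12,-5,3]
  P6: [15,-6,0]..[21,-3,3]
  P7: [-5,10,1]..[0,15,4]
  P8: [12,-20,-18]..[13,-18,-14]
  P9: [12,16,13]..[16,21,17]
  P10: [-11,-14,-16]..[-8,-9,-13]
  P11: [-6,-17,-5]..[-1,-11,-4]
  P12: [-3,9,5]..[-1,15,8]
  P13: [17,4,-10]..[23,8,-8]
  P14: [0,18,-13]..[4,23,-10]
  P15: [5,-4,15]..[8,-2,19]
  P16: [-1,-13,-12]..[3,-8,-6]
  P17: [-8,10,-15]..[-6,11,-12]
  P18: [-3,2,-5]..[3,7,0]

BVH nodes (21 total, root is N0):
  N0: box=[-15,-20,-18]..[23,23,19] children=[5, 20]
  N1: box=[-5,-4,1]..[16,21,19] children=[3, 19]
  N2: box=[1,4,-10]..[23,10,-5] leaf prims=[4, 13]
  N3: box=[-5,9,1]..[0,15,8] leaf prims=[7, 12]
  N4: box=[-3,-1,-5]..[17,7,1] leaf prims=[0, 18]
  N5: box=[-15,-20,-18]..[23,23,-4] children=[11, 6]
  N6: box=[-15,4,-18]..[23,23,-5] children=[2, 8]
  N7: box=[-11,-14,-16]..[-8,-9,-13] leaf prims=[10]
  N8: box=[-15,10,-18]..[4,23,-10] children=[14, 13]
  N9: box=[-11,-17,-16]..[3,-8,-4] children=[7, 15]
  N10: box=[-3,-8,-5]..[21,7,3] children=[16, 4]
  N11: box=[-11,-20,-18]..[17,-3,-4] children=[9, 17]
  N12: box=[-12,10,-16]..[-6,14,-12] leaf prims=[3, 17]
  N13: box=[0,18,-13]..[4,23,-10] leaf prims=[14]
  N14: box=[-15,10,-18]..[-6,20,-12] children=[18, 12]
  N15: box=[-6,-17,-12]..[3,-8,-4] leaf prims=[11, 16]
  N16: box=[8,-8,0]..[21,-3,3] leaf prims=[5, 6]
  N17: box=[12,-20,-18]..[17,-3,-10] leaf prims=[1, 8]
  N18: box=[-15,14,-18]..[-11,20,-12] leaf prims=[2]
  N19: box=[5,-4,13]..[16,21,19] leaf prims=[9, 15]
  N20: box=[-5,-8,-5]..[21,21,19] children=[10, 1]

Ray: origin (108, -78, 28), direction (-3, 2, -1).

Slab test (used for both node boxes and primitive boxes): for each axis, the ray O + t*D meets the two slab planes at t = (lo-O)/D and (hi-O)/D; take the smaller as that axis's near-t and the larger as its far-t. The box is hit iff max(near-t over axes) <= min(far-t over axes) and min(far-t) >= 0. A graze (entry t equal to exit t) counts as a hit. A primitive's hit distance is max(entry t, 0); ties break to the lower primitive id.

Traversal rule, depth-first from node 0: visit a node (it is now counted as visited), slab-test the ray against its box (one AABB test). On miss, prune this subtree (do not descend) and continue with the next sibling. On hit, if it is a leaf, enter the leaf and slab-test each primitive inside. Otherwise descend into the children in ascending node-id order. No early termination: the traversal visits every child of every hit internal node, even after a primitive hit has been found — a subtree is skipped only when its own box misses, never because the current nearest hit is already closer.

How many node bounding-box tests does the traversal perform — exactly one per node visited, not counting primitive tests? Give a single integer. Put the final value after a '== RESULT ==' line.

Trace the traversal:
N0 x:[85/3,41] y:[29,101/2] z:[9,46] -> hit [29,41], descend [5, 20]
  N5 x:[85/3,41] y:[29,101/2] z:[32,46] -> hit [32,41], descend [6, 11]
    N6 x:[85/3,41] y:[41,101/2] z:[33,46] -> hit [41,41], descend [2, 8]
      N2 x:[85/3,107/3] y:[41,44] z:[33,38] -> miss, prune
      N8 x:[104/3,41] y:[44,101/2] z:[38,46] -> miss, prune
    N11 x:[91/3,119/3] y:[29,75/2] z:[32,46] -> hit [32,75/2], descend [9, 17]
      N9 x:[35,119/3] y:[61/2,35] z:[32,44] -> hit [35,35], descend [7, 15]
        N7 x:[116/3,119/3] y:[32,69/2] z:[41,44] -> miss, prune
        N15 x:[35,38] y:[61/2,35] z:[32,40] -> hit [35,35] leaf, test {P11(miss), P16@t=35}
      N17 x:[91/3,32] y:[29,75/2] z:[38,46] -> miss, prune
  N20 x:[29,113/3] y:[35,99/2] z:[9,33] -> miss, prune

Summary -> nodes [0, 5, 6, 2, 8, 11, 9, 7, 15, 17, 20]; box-tests=11; leaf-entries=1; first=P16

== RESULT ==
11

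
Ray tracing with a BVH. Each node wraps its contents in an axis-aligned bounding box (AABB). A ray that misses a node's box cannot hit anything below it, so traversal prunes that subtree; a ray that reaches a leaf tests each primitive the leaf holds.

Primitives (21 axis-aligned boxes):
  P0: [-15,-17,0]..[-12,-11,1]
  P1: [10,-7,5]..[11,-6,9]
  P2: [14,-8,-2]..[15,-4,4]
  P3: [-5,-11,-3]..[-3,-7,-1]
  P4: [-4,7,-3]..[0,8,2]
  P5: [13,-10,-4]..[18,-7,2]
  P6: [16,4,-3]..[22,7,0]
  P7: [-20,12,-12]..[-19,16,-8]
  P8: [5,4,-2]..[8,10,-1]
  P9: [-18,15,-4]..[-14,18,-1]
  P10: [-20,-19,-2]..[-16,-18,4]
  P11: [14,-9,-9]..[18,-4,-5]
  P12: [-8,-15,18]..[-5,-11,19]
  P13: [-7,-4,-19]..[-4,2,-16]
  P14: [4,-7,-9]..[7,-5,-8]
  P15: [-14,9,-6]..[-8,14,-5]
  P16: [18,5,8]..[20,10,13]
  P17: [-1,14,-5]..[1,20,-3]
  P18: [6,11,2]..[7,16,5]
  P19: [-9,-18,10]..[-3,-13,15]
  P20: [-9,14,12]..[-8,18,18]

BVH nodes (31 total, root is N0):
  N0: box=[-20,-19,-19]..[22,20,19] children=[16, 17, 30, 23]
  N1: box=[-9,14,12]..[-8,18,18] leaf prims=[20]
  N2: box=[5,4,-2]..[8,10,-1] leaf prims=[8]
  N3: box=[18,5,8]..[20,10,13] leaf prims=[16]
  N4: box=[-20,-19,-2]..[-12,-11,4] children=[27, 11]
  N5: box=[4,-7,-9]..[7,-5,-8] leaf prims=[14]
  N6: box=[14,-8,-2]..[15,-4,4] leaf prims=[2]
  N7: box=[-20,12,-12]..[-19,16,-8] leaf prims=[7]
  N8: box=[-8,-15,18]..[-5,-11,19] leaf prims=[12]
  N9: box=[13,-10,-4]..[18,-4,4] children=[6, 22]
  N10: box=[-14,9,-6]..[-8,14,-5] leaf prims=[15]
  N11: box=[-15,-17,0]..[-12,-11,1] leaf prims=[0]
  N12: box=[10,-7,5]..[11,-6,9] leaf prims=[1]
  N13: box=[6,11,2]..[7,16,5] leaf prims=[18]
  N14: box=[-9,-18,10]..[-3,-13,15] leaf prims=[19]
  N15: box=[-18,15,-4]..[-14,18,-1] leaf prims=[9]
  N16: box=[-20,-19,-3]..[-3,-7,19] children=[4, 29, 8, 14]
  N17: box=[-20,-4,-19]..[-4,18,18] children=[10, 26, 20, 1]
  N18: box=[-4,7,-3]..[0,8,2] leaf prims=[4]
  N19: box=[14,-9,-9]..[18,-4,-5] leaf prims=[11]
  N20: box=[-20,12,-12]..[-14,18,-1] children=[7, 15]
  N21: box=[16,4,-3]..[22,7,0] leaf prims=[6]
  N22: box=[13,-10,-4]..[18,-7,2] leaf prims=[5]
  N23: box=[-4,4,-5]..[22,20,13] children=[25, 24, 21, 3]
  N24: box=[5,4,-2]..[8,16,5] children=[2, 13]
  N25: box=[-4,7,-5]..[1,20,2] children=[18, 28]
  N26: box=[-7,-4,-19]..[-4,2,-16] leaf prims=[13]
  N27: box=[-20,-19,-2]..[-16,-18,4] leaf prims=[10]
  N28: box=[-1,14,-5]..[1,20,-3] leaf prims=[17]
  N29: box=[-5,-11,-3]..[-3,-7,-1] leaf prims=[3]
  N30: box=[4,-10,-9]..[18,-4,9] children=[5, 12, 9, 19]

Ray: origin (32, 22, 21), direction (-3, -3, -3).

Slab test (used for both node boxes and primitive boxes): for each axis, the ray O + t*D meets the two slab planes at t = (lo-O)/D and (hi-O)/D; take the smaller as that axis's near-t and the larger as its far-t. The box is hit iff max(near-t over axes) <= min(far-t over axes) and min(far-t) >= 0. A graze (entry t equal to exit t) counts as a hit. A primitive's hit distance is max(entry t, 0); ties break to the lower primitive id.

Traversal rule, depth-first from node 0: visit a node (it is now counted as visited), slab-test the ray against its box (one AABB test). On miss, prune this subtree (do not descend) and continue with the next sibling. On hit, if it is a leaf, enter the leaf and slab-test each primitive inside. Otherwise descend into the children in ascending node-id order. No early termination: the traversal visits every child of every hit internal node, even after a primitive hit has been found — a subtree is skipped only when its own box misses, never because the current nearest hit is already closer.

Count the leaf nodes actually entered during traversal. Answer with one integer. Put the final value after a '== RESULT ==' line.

Trace the traversal:
N0 x:[10/3,52/3] y:[2/3,41/3] z:[2/3,40/3] -> hit [10/3,40/3], descend [16, 17, 23, 30]
  N16 x:[35/3,52/3] y:[29/3,41/3] z:[2/3,8] -> miss, prune
  N17 x:[12,52/3] y:[4/3,26/3] z:[1,40/3] -> miss, prune
  N23 x:[10/3,12] y:[2/3,6] z:[8/3,26/3] -> hit [10/3,6], descend [3, 21, 24, 25]
    N3 x:[4,14/3] y:[4,17/3] z:[8/3,13/3] -> hit [4,13/3] leaf, test {P16@t=4}
    N21 x:[10/3,16/3] y:[5,6] z:[7,8] -> miss, prune
    N24 x:[8,9] y:[2,6] z:[16/3,23/3] -> miss, prune
    N25 x:[31/3,12] y:[2/3,5] z:[19/3,26/3] -> miss, prune
  N30 x:[14/3,28/3] y:[26/3,32/3] z:[4,10] -> hit [26/3,28/3], descend [5, 9, 12, 19]
    N5 x:[25/3,28/3] y:[9,29/3] z:[29/3,10] -> miss, prune
    N9 x:[14/3,19/3] y:[26/3,32/3] z:[17/3,25/3] -> miss, prune
    N12 x:[7,22/3] y:[28/3,29/3] z:[4,16/3] -> miss, prune
    N19 x:[14/3,6] y:[26/3,31/3] z:[26/3,10] -> miss, prune

Summary -> nodes [0, 16, 17, 23, 3, 21, 24, 25, 30, 5, 9, 12, 19]; box-tests=13; leaf-entries=1; first=P16

== RESULT ==
1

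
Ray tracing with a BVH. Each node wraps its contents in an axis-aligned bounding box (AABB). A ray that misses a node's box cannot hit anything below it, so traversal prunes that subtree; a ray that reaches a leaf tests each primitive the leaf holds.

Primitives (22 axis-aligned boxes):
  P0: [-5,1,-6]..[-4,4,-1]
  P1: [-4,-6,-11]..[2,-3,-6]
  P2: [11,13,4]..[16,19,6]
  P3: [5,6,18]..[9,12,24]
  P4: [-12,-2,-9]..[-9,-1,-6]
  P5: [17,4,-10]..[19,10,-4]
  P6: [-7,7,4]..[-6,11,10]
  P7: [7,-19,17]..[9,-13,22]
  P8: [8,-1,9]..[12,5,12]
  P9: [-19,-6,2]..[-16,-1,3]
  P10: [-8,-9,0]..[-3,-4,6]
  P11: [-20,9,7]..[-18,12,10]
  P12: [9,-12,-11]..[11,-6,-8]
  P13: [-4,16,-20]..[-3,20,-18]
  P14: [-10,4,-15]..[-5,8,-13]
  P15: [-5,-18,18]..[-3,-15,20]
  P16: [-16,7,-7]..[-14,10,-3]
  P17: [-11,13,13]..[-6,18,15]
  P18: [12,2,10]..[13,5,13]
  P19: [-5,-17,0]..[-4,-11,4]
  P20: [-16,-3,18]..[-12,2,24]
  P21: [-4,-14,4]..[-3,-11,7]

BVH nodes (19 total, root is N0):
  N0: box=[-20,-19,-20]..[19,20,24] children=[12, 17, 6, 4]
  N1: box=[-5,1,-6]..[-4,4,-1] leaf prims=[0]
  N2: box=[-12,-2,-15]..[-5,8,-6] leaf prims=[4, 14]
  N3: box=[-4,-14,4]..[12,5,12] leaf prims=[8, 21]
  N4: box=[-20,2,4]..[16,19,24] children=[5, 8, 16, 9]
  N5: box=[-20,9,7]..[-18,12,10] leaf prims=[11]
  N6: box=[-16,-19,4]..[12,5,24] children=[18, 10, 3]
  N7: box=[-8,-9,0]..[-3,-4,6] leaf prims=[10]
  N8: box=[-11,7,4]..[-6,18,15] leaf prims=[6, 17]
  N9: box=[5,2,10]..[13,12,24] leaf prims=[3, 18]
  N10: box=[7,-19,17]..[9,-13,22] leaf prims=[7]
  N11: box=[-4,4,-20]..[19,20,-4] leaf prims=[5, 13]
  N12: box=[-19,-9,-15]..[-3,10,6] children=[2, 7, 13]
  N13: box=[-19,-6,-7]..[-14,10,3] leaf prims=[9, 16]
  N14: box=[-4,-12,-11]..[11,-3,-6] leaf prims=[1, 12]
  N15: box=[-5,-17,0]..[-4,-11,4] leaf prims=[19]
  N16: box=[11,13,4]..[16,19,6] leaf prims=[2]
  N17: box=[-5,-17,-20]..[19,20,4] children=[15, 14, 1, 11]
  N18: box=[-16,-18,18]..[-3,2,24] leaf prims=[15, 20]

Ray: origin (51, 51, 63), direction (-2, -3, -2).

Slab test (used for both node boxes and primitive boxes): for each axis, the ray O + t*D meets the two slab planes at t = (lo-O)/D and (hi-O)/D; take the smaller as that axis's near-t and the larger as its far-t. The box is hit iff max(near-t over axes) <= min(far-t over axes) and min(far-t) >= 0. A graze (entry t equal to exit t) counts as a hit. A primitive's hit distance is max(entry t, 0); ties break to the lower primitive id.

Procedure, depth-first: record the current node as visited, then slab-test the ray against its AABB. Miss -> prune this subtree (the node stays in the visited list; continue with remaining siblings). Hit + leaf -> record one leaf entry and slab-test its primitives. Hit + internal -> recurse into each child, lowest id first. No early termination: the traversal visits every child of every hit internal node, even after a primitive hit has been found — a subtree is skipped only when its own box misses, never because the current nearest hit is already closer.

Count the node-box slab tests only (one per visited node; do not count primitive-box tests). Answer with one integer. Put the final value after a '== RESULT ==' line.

Trace the traversal:
N0 x:[16,71/2] y:[31/3,70/3] z:[39/2,83/2] -> hit [39/2,70/3], descend [4, 6, 12, 17]
  N4 x:[35/2,71/2] y:[32/3,49/3] z:[39/2,59/2] -> miss, prune
  N6 x:[39/2,67/2] y:[46/3,70/3] z:[39/2,59/2] -> hit [39/2,70/3], descend [3, 10, 18]
    N3 x:[39/2,55/2] y:[46/3,65/3] z:[51/2,59/2] -> miss, prune
    N10 x:[21,22] y:[64/3,70/3] z:[41/2,23] -> hit [64/3,22] leaf, test {P7@t=64/3}
    N18 x:[27,67/2] y:[49/3,23] z:[39/2,45/2] -> miss, prune
  N12 x:[27,35] y:[41/3,20] z:[57/2,39] -> miss, prune
  N17 x:[16,28] y:[31/3,68/3] z:[59/2,83/2] -> miss, prune

Visited [0, 4, 6, 3, 10, 18, 12, 17]. Tests: 8 box, 1 leaf. Nearest: P7.

== RESULT ==
8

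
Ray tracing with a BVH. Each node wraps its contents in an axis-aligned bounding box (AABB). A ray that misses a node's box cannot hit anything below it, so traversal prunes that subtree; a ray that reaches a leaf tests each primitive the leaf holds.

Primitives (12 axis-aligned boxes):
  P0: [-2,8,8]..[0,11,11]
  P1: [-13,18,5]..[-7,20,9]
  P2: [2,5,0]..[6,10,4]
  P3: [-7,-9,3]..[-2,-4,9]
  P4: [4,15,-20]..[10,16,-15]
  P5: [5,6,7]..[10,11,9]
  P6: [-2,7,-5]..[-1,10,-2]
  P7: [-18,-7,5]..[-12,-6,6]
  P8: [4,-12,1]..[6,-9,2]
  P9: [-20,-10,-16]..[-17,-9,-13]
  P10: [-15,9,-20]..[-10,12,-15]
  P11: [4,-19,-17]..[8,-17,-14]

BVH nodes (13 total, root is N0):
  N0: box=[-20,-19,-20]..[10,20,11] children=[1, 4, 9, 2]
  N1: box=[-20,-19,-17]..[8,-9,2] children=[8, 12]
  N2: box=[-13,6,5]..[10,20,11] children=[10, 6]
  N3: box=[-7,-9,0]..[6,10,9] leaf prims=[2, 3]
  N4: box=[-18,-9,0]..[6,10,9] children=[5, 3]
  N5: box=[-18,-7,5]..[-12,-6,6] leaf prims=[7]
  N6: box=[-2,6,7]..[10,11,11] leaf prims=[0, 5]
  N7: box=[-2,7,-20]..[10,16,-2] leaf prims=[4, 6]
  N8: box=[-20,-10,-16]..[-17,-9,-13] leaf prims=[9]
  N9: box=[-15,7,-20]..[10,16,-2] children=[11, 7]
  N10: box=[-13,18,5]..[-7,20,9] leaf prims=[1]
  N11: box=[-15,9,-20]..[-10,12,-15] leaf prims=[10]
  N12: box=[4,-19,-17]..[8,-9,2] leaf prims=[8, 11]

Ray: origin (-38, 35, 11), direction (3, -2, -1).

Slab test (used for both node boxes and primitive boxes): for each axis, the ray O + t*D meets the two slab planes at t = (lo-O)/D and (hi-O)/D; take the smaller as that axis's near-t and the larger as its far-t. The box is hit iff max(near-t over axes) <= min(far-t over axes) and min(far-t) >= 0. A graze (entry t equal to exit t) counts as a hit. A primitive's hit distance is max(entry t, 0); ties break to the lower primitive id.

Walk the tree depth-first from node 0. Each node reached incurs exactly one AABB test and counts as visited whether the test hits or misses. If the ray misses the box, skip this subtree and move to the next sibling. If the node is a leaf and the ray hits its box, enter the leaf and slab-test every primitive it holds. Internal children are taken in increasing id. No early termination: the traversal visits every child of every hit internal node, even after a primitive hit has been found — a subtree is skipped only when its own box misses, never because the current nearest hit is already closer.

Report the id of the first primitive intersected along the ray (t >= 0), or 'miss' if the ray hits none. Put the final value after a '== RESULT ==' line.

Trace the traversal:
N0 x:[6,16] y:[15/2,27] z:[0,31] -> hit [15/2,16], descend [1, 2, 4, 9]
  N1 x:[6,46/3] y:[22,27] z:[9,28] -> miss, prune
  N2 x:[25/3,16] y:[15/2,29/2] z:[0,6] -> miss, prune
  N4 x:[20/3,44/3] y:[25/2,22] z:[2,11] -> miss, prune
  N9 x:[23/3,16] y:[19/2,14] z:[13,31] -> hit [13,14], descend [7, 11]
    N7 x:[12,16] y:[19/2,14] z:[13,31] -> hit [13,14] leaf, test {P4(miss), P6(miss)}
    N11 x:[23/3,28/3] y:[23/2,13] z:[26,31] -> miss, prune

Summary -> nodes [0, 1, 2, 4, 9, 7, 11]; box-tests=7; leaf-entries=1; first=miss

== RESULT ==
miss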